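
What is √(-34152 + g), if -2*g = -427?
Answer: I*√135754/2 ≈ 184.22*I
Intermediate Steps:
g = 427/2 (g = -½*(-427) = 427/2 ≈ 213.50)
√(-34152 + g) = √(-34152 + 427/2) = √(-67877/2) = I*√135754/2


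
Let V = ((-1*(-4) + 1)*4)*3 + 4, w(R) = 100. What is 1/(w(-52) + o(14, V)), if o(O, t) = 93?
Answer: 1/193 ≈ 0.0051813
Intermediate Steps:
V = 64 (V = ((4 + 1)*4)*3 + 4 = (5*4)*3 + 4 = 20*3 + 4 = 60 + 4 = 64)
1/(w(-52) + o(14, V)) = 1/(100 + 93) = 1/193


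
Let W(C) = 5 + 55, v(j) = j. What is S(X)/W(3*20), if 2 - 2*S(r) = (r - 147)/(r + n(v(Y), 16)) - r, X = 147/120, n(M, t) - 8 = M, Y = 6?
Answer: 44543/417600 ≈ 0.10666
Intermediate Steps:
n(M, t) = 8 + M
W(C) = 60
X = 49/40 (X = 147*(1/120) = 49/40 ≈ 1.2250)
S(r) = 1 + r/2 - (-147 + r)/(2*(14 + r)) (S(r) = 1 - ((r - 147)/(r + (8 + 6)) - r)/2 = 1 - ((-147 + r)/(r + 14) - r)/2 = 1 - ((-147 + r)/(14 + r) - r)/2 = 1 - (-r + (-147 + r)/(14 + r))/2 = 1 + (r/2 - (-147 + r)/(2*(14 + r))) = 1 + r/2 - (-147 + r)/(2*(14 + r)))
S(X)/W(3*20) = ((175 + (49/40)**2 + 15*(49/40))/(2*(14 + 49/40)))/60 = ((175 + 2401/1600 + 147/8)/(2*(609/40)))*(1/60) = ((1/2)*(40/609)*(311801/1600))*(1/60) = (44543/6960)*(1/60) = 44543/417600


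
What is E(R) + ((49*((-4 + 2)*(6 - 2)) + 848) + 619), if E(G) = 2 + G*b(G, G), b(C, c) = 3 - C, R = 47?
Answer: -991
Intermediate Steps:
E(G) = 2 + G*(3 - G)
E(R) + ((49*((-4 + 2)*(6 - 2)) + 848) + 619) = (2 - 1*47*(-3 + 47)) + ((49*((-4 + 2)*(6 - 2)) + 848) + 619) = (2 - 1*47*44) + ((49*(-2*4) + 848) + 619) = (2 - 2068) + ((49*(-8) + 848) + 619) = -2066 + ((-392 + 848) + 619) = -2066 + (456 + 619) = -2066 + 1075 = -991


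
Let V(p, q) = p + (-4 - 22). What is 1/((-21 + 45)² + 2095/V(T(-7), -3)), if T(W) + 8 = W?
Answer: 41/21521 ≈ 0.0019051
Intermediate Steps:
T(W) = -8 + W
V(p, q) = -26 + p (V(p, q) = p - 26 = -26 + p)
1/((-21 + 45)² + 2095/V(T(-7), -3)) = 1/((-21 + 45)² + 2095/(-26 + (-8 - 7))) = 1/(24² + 2095/(-26 - 15)) = 1/(576 + 2095/(-41)) = 1/(576 + 2095*(-1/41)) = 1/(576 - 2095/41) = 1/(21521/41) = 41/21521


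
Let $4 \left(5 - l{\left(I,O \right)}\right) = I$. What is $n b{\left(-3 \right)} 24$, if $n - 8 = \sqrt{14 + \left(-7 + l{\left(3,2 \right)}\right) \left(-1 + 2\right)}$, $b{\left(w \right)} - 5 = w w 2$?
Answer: $4416 + 828 \sqrt{5} \approx 6267.5$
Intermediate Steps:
$l{\left(I,O \right)} = 5 - \frac{I}{4}$
$b{\left(w \right)} = 5 + 2 w^{2}$ ($b{\left(w \right)} = 5 + w w 2 = 5 + w^{2} \cdot 2 = 5 + 2 w^{2}$)
$n = 8 + \frac{3 \sqrt{5}}{2}$ ($n = 8 + \sqrt{14 + \left(-7 + \left(5 - \frac{3}{4}\right)\right) \left(-1 + 2\right)} = 8 + \sqrt{14 + \left(-7 + \left(5 - \frac{3}{4}\right)\right) 1} = 8 + \sqrt{14 + \left(-7 + \frac{17}{4}\right) 1} = 8 + \sqrt{14 - \frac{11}{4}} = 8 + \sqrt{\frac{45}{4}} = 8 + \frac{3 \sqrt{5}}{2} \approx 11.354$)
$n b{\left(-3 \right)} 24 = \left(8 + \frac{3 \sqrt{5}}{2}\right) \left(5 + 2 \left(-3\right)^{2}\right) 24 = \left(8 + \frac{3 \sqrt{5}}{2}\right) \left(5 + 2 \cdot 9\right) 24 = \left(8 + \frac{3 \sqrt{5}}{2}\right) \left(5 + 18\right) 24 = \left(8 + \frac{3 \sqrt{5}}{2}\right) 23 \cdot 24 = \left(184 + \frac{69 \sqrt{5}}{2}\right) 24 = 4416 + 828 \sqrt{5}$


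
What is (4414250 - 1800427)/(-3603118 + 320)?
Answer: -2613823/3602798 ≈ -0.72550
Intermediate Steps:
(4414250 - 1800427)/(-3603118 + 320) = 2613823/(-3602798) = 2613823*(-1/3602798) = -2613823/3602798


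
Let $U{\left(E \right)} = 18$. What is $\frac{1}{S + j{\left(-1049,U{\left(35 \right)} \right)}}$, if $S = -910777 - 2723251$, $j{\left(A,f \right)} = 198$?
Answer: $- \frac{1}{3633830} \approx -2.7519 \cdot 10^{-7}$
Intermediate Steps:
$S = -3634028$
$\frac{1}{S + j{\left(-1049,U{\left(35 \right)} \right)}} = \frac{1}{-3634028 + 198} = \frac{1}{-3633830} = - \frac{1}{3633830}$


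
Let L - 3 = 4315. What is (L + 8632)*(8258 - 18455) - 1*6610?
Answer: -132057760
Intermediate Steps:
L = 4318 (L = 3 + 4315 = 4318)
(L + 8632)*(8258 - 18455) - 1*6610 = (4318 + 8632)*(8258 - 18455) - 1*6610 = 12950*(-10197) - 6610 = -132051150 - 6610 = -132057760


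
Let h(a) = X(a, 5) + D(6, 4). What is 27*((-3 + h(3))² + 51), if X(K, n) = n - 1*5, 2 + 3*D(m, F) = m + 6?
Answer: 1380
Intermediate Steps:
D(m, F) = 4/3 + m/3 (D(m, F) = -⅔ + (m + 6)/3 = -⅔ + (6 + m)/3 = -⅔ + (2 + m/3) = 4/3 + m/3)
X(K, n) = -5 + n (X(K, n) = n - 5 = -5 + n)
h(a) = 10/3 (h(a) = (-5 + 5) + (4/3 + (⅓)*6) = 0 + (4/3 + 2) = 0 + 10/3 = 10/3)
27*((-3 + h(3))² + 51) = 27*((-3 + 10/3)² + 51) = 27*((⅓)² + 51) = 27*(⅑ + 51) = 27*(460/9) = 1380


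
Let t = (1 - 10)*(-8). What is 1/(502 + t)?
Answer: 1/574 ≈ 0.0017422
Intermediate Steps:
t = 72 (t = -9*(-8) = 72)
1/(502 + t) = 1/(502 + 72) = 1/574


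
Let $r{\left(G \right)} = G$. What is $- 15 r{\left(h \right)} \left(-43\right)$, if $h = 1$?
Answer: $645$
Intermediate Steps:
$- 15 r{\left(h \right)} \left(-43\right) = \left(-15\right) 1 \left(-43\right) = \left(-15\right) \left(-43\right) = 645$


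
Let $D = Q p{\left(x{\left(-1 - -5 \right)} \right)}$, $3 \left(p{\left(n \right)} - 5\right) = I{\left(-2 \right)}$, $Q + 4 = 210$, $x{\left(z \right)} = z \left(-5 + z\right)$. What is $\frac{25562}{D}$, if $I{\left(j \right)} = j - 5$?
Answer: $\frac{38343}{824} \approx 46.533$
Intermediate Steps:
$Q = 206$ ($Q = -4 + 210 = 206$)
$I{\left(j \right)} = -5 + j$
$p{\left(n \right)} = \frac{8}{3}$ ($p{\left(n \right)} = 5 + \frac{-5 - 2}{3} = 5 + \frac{1}{3} \left(-7\right) = 5 - \frac{7}{3} = \frac{8}{3}$)
$D = \frac{1648}{3}$ ($D = 206 \cdot \frac{8}{3} = \frac{1648}{3} \approx 549.33$)
$\frac{25562}{D} = \frac{25562}{\frac{1648}{3}} = 25562 \cdot \frac{3}{1648} = \frac{38343}{824}$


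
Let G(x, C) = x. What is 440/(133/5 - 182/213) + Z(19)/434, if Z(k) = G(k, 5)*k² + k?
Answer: 27997163/849989 ≈ 32.938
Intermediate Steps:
Z(k) = k + k³ (Z(k) = k*k² + k = k³ + k = k + k³)
440/(133/5 - 182/213) + Z(19)/434 = 440/(133/5 - 182/213) + (19 + 19³)/434 = 440/(133*(⅕) - 182*1/213) + (19 + 6859)*(1/434) = 440/(133/5 - 182/213) + 6878*(1/434) = 440/(27419/1065) + 3439/217 = 440*(1065/27419) + 3439/217 = 468600/27419 + 3439/217 = 27997163/849989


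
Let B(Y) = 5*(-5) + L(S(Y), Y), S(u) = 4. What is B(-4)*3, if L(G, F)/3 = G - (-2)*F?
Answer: -111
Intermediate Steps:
L(G, F) = 3*G + 6*F (L(G, F) = 3*(G - (-2)*F) = 3*(G + 2*F) = 3*G + 6*F)
B(Y) = -13 + 6*Y (B(Y) = 5*(-5) + (3*4 + 6*Y) = -25 + (12 + 6*Y) = -13 + 6*Y)
B(-4)*3 = (-13 + 6*(-4))*3 = (-13 - 24)*3 = -37*3 = -111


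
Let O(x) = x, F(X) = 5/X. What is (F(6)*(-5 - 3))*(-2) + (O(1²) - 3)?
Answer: 34/3 ≈ 11.333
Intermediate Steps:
(F(6)*(-5 - 3))*(-2) + (O(1²) - 3) = ((5/6)*(-5 - 3))*(-2) + (1² - 3) = ((5*(⅙))*(-8))*(-2) + (1 - 3) = ((⅚)*(-8))*(-2) - 2 = -20/3*(-2) - 2 = 40/3 - 2 = 34/3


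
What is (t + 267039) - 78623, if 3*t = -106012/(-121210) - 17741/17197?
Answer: 34653821910221/183921915 ≈ 1.8842e+5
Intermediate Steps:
t = -9626419/183921915 (t = (-106012/(-121210) - 17741/17197)/3 = (-106012*(-1/121210) - 17741*1/17197)/3 = (3118/3565 - 17741/17197)/3 = (⅓)*(-9626419/61307305) = -9626419/183921915 ≈ -0.052340)
(t + 267039) - 78623 = (-9626419/183921915 + 267039) - 78623 = 49114314633266/183921915 - 78623 = 34653821910221/183921915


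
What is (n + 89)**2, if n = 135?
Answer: 50176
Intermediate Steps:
(n + 89)**2 = (135 + 89)**2 = 224**2 = 50176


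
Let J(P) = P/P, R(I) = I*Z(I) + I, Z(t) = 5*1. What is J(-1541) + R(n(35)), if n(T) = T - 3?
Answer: 193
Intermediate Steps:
Z(t) = 5
n(T) = -3 + T
R(I) = 6*I (R(I) = I*5 + I = 5*I + I = 6*I)
J(P) = 1
J(-1541) + R(n(35)) = 1 + 6*(-3 + 35) = 1 + 6*32 = 1 + 192 = 193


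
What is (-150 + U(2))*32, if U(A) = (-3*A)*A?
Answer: -5184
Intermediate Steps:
U(A) = -3*A²
(-150 + U(2))*32 = (-150 - 3*2²)*32 = (-150 - 3*4)*32 = (-150 - 12)*32 = -162*32 = -5184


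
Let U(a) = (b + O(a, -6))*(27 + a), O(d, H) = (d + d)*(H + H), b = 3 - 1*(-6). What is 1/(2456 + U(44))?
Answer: -1/71881 ≈ -1.3912e-5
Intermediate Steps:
b = 9 (b = 3 + 6 = 9)
O(d, H) = 4*H*d (O(d, H) = (2*d)*(2*H) = 4*H*d)
U(a) = (9 - 24*a)*(27 + a) (U(a) = (9 + 4*(-6)*a)*(27 + a) = (9 - 24*a)*(27 + a))
1/(2456 + U(44)) = 1/(2456 + (243 - 639*44 - 24*44**2)) = 1/(2456 + (243 - 28116 - 24*1936)) = 1/(2456 + (243 - 28116 - 46464)) = 1/(2456 - 74337) = 1/(-71881) = -1/71881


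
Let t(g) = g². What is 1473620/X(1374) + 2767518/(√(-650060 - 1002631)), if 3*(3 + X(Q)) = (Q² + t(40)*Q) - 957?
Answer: 147362/136177 - 922506*I*√1652691/550897 ≈ 1.0821 - 2152.8*I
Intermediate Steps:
X(Q) = -322 + Q²/3 + 1600*Q/3 (X(Q) = -3 + ((Q² + 40²*Q) - 957)/3 = -3 + ((Q² + 1600*Q) - 957)/3 = -3 + (-957 + Q² + 1600*Q)/3 = -3 + (-319 + Q²/3 + 1600*Q/3) = -322 + Q²/3 + 1600*Q/3)
1473620/X(1374) + 2767518/(√(-650060 - 1002631)) = 1473620/(-322 + (⅓)*1374² + (1600/3)*1374) + 2767518/(√(-650060 - 1002631)) = 1473620/(-322 + (⅓)*1887876 + 732800) + 2767518/(√(-1652691)) = 1473620/(-322 + 629292 + 732800) + 2767518/((I*√1652691)) = 1473620/1361770 + 2767518*(-I*√1652691/1652691) = 1473620*(1/1361770) - 922506*I*√1652691/550897 = 147362/136177 - 922506*I*√1652691/550897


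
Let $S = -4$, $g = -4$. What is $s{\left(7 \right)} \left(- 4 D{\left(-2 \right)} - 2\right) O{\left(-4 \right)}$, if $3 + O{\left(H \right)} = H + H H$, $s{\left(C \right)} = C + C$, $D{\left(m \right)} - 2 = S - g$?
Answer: $-1260$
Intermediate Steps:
$D{\left(m \right)} = 2$ ($D{\left(m \right)} = 2 - 0 = 2 + \left(-4 + 4\right) = 2 + 0 = 2$)
$s{\left(C \right)} = 2 C$
$O{\left(H \right)} = -3 + H + H^{2}$ ($O{\left(H \right)} = -3 + \left(H + H H\right) = -3 + \left(H + H^{2}\right) = -3 + H + H^{2}$)
$s{\left(7 \right)} \left(- 4 D{\left(-2 \right)} - 2\right) O{\left(-4 \right)} = 2 \cdot 7 \left(\left(-4\right) 2 - 2\right) \left(-3 - 4 + \left(-4\right)^{2}\right) = 14 \left(-8 - 2\right) \left(-3 - 4 + 16\right) = 14 \left(-10\right) 9 = \left(-140\right) 9 = -1260$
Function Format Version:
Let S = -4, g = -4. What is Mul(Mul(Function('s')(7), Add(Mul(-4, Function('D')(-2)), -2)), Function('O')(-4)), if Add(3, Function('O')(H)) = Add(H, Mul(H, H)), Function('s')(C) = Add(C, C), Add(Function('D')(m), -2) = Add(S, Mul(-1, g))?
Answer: -1260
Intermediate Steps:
Function('D')(m) = 2 (Function('D')(m) = Add(2, Add(-4, Mul(-1, -4))) = Add(2, Add(-4, 4)) = Add(2, 0) = 2)
Function('s')(C) = Mul(2, C)
Function('O')(H) = Add(-3, H, Pow(H, 2)) (Function('O')(H) = Add(-3, Add(H, Mul(H, H))) = Add(-3, Add(H, Pow(H, 2))) = Add(-3, H, Pow(H, 2)))
Mul(Mul(Function('s')(7), Add(Mul(-4, Function('D')(-2)), -2)), Function('O')(-4)) = Mul(Mul(Mul(2, 7), Add(Mul(-4, 2), -2)), Add(-3, -4, Pow(-4, 2))) = Mul(Mul(14, Add(-8, -2)), Add(-3, -4, 16)) = Mul(Mul(14, -10), 9) = Mul(-140, 9) = -1260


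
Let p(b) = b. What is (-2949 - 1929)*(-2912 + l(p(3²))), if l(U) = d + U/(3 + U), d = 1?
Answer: 28392399/2 ≈ 1.4196e+7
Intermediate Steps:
l(U) = 1 + U/(3 + U)
(-2949 - 1929)*(-2912 + l(p(3²))) = (-2949 - 1929)*(-2912 + (3 + 2*3²)/(3 + 3²)) = -4878*(-2912 + (3 + 2*9)/(3 + 9)) = -4878*(-2912 + (3 + 18)/12) = -4878*(-2912 + (1/12)*21) = -4878*(-2912 + 7/4) = -4878*(-11641/4) = 28392399/2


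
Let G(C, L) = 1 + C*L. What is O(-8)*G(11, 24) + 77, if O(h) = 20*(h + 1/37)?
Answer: -1560651/37 ≈ -42180.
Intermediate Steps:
O(h) = 20/37 + 20*h (O(h) = 20*(h + 1/37) = 20*(1/37 + h) = 20/37 + 20*h)
O(-8)*G(11, 24) + 77 = (20/37 + 20*(-8))*(1 + 11*24) + 77 = (20/37 - 160)*(1 + 264) + 77 = -5900/37*265 + 77 = -1563500/37 + 77 = -1560651/37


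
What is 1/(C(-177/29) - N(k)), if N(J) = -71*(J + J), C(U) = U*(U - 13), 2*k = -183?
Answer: -841/10829055 ≈ -7.7661e-5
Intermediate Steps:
k = -183/2 (k = (½)*(-183) = -183/2 ≈ -91.500)
C(U) = U*(-13 + U)
N(J) = -142*J
1/(C(-177/29) - N(k)) = 1/((-177/29)*(-13 - 177/29) - (-142)*(-183)/2) = 1/((-177*1/29)*(-13 - 177*1/29) - 1*12993) = 1/(-177*(-13 - 177/29)/29 - 12993) = 1/(-177/29*(-554/29) - 12993) = 1/(98058/841 - 12993) = 1/(-10829055/841) = -841/10829055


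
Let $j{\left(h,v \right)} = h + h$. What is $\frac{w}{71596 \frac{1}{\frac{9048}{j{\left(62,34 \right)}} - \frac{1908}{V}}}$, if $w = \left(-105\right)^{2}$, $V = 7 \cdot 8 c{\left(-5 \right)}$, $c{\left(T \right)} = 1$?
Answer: $\frac{3798225}{634136} \approx 5.9896$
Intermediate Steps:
$j{\left(h,v \right)} = 2 h$
$V = 56$ ($V = 7 \cdot 8 \cdot 1 = 56 \cdot 1 = 56$)
$w = 11025$
$\frac{w}{71596 \frac{1}{\frac{9048}{j{\left(62,34 \right)}} - \frac{1908}{V}}} = \frac{11025}{71596 \frac{1}{\frac{9048}{2 \cdot 62} - \frac{1908}{56}}} = \frac{11025}{71596 \frac{1}{\frac{9048}{124} - \frac{477}{14}}} = \frac{11025}{71596 \frac{1}{9048 \cdot \frac{1}{124} - \frac{477}{14}}} = \frac{11025}{71596 \frac{1}{\frac{2262}{31} - \frac{477}{14}}} = \frac{11025}{71596 \frac{1}{\frac{16881}{434}}} = \frac{11025}{71596 \cdot \frac{434}{16881}} = \frac{11025}{\frac{31072664}{16881}} = 11025 \cdot \frac{16881}{31072664} = \frac{3798225}{634136}$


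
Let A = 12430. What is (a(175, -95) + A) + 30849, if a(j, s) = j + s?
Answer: 43359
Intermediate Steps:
(a(175, -95) + A) + 30849 = ((175 - 95) + 12430) + 30849 = (80 + 12430) + 30849 = 12510 + 30849 = 43359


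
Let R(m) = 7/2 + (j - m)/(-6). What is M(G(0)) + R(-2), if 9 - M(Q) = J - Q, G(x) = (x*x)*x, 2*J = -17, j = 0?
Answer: 62/3 ≈ 20.667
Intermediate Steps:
J = -17/2 (J = (½)*(-17) = -17/2 ≈ -8.5000)
R(m) = 7/2 + m/6 (R(m) = 7/2 + (0 - m)/(-6) = 7*(½) - m*(-⅙) = 7/2 + m/6)
G(x) = x³ (G(x) = x²*x = x³)
M(Q) = 35/2 + Q (M(Q) = 9 - (-17/2 - Q) = 9 + (17/2 + Q) = 35/2 + Q)
M(G(0)) + R(-2) = (35/2 + 0³) + (7/2 + (⅙)*(-2)) = (35/2 + 0) + (7/2 - ⅓) = 35/2 + 19/6 = 62/3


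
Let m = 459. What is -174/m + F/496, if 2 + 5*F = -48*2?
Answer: -79417/189720 ≈ -0.41860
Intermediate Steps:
F = -98/5 (F = -2/5 + (-48*2)/5 = -2/5 + (1/5)*(-96) = -2/5 - 96/5 = -98/5 ≈ -19.600)
-174/m + F/496 = -174/459 - 98/5/496 = -174*1/459 - 98/5*1/496 = -58/153 - 49/1240 = -79417/189720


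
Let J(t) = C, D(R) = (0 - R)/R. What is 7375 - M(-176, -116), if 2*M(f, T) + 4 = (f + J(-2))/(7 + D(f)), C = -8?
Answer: 22177/3 ≈ 7392.3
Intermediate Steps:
D(R) = -1 (D(R) = (-R)/R = -1)
J(t) = -8
M(f, T) = -8/3 + f/12 (M(f, T) = -2 + ((f - 8)/(7 - 1))/2 = -2 + ((-8 + f)/6)/2 = -2 + ((-8 + f)*(1/6))/2 = -2 + (-4/3 + f/6)/2 = -2 + (-2/3 + f/12) = -8/3 + f/12)
7375 - M(-176, -116) = 7375 - (-8/3 + (1/12)*(-176)) = 7375 - (-8/3 - 44/3) = 7375 - 1*(-52/3) = 7375 + 52/3 = 22177/3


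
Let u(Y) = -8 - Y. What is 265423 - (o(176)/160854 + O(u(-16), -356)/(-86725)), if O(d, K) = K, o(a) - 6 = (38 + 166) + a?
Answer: 1851333760361288/6975031575 ≈ 2.6542e+5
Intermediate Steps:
o(a) = 210 + a (o(a) = 6 + ((38 + 166) + a) = 6 + (204 + a) = 210 + a)
265423 - (o(176)/160854 + O(u(-16), -356)/(-86725)) = 265423 - ((210 + 176)/160854 - 356/(-86725)) = 265423 - (386*(1/160854) - 356*(-1/86725)) = 265423 - (193/80427 + 356/86725) = 265423 - 1*45369937/6975031575 = 265423 - 45369937/6975031575 = 1851333760361288/6975031575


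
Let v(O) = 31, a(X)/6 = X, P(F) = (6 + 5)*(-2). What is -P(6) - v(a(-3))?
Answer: -9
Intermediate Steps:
P(F) = -22 (P(F) = 11*(-2) = -22)
a(X) = 6*X
-P(6) - v(a(-3)) = -1*(-22) - 1*31 = 22 - 31 = -9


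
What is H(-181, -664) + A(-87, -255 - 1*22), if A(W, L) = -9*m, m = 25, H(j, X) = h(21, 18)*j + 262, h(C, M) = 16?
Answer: -2859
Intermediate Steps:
H(j, X) = 262 + 16*j (H(j, X) = 16*j + 262 = 262 + 16*j)
A(W, L) = -225 (A(W, L) = -9*25 = -225)
H(-181, -664) + A(-87, -255 - 1*22) = (262 + 16*(-181)) - 225 = (262 - 2896) - 225 = -2634 - 225 = -2859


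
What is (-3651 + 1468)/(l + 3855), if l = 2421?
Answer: -2183/6276 ≈ -0.34783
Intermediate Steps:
(-3651 + 1468)/(l + 3855) = (-3651 + 1468)/(2421 + 3855) = -2183/6276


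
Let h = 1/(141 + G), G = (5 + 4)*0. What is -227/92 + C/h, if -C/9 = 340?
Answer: -39694547/92 ≈ -4.3146e+5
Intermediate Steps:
G = 0 (G = 9*0 = 0)
C = -3060 (C = -9*340 = -3060)
h = 1/141 (h = 1/(141 + 0) = 1/141 ≈ 0.0070922)
-227/92 + C/h = -227/92 - 3060/1/141 = -227*1/92 - 3060*141 = -227/92 - 431460 = -39694547/92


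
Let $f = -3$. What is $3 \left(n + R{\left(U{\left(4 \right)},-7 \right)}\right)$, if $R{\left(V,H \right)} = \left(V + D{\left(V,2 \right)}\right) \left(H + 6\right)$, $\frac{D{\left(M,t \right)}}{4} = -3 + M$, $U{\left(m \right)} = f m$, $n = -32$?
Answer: $120$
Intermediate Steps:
$U{\left(m \right)} = - 3 m$
$D{\left(M,t \right)} = -12 + 4 M$ ($D{\left(M,t \right)} = 4 \left(-3 + M\right) = -12 + 4 M$)
$R{\left(V,H \right)} = \left(-12 + 5 V\right) \left(6 + H\right)$ ($R{\left(V,H \right)} = \left(V + \left(-12 + 4 V\right)\right) \left(H + 6\right) = \left(-12 + 5 V\right) \left(6 + H\right)$)
$3 \left(n + R{\left(U{\left(4 \right)},-7 \right)}\right) = 3 \left(-32 + \left(-72 - -84 + 30 \left(\left(-3\right) 4\right) + 5 \left(-7\right) \left(\left(-3\right) 4\right)\right)\right) = 3 \left(-32 + \left(-72 + 84 + 30 \left(-12\right) + 5 \left(-7\right) \left(-12\right)\right)\right) = 3 \left(-32 + \left(-72 + 84 - 360 + 420\right)\right) = 3 \left(-32 + 72\right) = 3 \cdot 40 = 120$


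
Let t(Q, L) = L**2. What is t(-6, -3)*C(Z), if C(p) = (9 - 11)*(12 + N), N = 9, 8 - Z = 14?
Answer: -378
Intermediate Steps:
Z = -6 (Z = 8 - 1*14 = 8 - 14 = -6)
C(p) = -42 (C(p) = (9 - 11)*(12 + 9) = -2*21 = -42)
t(-6, -3)*C(Z) = (-3)**2*(-42) = 9*(-42) = -378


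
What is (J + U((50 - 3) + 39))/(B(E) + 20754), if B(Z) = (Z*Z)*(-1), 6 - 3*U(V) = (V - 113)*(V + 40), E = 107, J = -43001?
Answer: -8373/1861 ≈ -4.4992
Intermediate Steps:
U(V) = 2 - (-113 + V)*(40 + V)/3 (U(V) = 2 - (V - 113)*(V + 40)/3 = 2 - (-113 + V)*(40 + V)/3)
B(Z) = -Z**2 (B(Z) = Z**2*(-1) = -Z**2)
(J + U((50 - 3) + 39))/(B(E) + 20754) = (-43001 + (4526/3 - ((50 - 3) + 39)**2/3 + 73*((50 - 3) + 39)/3))/(-1*107**2 + 20754) = (-43001 + (4526/3 - (47 + 39)**2/3 + 73*(47 + 39)/3))/(-1*11449 + 20754) = (-43001 + (4526/3 - 1/3*86**2 + (73/3)*86))/(-11449 + 20754) = (-43001 + (4526/3 - 1/3*7396 + 6278/3))/9305 = (-43001 + (4526/3 - 7396/3 + 6278/3))*(1/9305) = (-43001 + 1136)*(1/9305) = -41865*1/9305 = -8373/1861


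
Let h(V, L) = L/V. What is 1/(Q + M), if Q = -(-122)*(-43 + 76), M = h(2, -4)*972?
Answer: 1/2082 ≈ 0.00048031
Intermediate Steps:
M = -1944 (M = -4/2*972 = -4*1/2*972 = -2*972 = -1944)
Q = 4026 (Q = -(-122)*33 = -1*(-4026) = 4026)
1/(Q + M) = 1/(4026 - 1944) = 1/2082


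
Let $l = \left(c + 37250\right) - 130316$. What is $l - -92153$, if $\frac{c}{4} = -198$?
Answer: $-1705$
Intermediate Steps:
$c = -792$ ($c = 4 \left(-198\right) = -792$)
$l = -93858$ ($l = \left(-792 + 37250\right) - 130316 = 36458 - 130316 = -93858$)
$l - -92153 = -93858 - -92153 = -93858 + 92153 = -1705$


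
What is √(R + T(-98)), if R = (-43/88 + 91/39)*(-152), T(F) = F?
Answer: I*√412071/33 ≈ 19.452*I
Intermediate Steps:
R = -9253/33 (R = (-43*1/88 + 91*(1/39))*(-152) = (-43/88 + 7/3)*(-152) = (487/264)*(-152) = -9253/33 ≈ -280.39)
√(R + T(-98)) = √(-9253/33 - 98) = √(-12487/33) = I*√412071/33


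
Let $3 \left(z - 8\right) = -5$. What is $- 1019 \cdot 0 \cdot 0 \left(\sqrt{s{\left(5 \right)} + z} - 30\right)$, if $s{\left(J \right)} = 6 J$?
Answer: $0$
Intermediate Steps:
$z = \frac{19}{3}$ ($z = 8 + \frac{1}{3} \left(-5\right) = 8 - \frac{5}{3} = \frac{19}{3} \approx 6.3333$)
$- 1019 \cdot 0 \cdot 0 \left(\sqrt{s{\left(5 \right)} + z} - 30\right) = - 1019 \cdot 0 \cdot 0 \left(\sqrt{6 \cdot 5 + \frac{19}{3}} - 30\right) = - 1019 \cdot 0 \left(\sqrt{30 + \frac{19}{3}} - 30\right) = - 1019 \cdot 0 \left(\sqrt{\frac{109}{3}} - 30\right) = - 1019 \cdot 0 \left(\frac{\sqrt{327}}{3} - 30\right) = - 1019 \cdot 0 \left(-30 + \frac{\sqrt{327}}{3}\right) = \left(-1019\right) 0 = 0$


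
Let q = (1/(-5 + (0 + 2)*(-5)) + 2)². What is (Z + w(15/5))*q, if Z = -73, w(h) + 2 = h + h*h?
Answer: -5887/25 ≈ -235.48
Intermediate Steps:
w(h) = -2 + h + h² (w(h) = -2 + (h + h*h) = -2 + (h + h²) = -2 + h + h²)
q = 841/225 (q = (1/(-5 + 2*(-5)) + 2)² = (1/(-5 - 10) + 2)² = (1/(-15) + 2)² = (-1/15 + 2)² = (29/15)² = 841/225 ≈ 3.7378)
(Z + w(15/5))*q = (-73 + (-2 + 15/5 + (15/5)²))*(841/225) = (-73 + (-2 + 15*(⅕) + (15*(⅕))²))*(841/225) = (-73 + (-2 + 3 + 3²))*(841/225) = (-73 + (-2 + 3 + 9))*(841/225) = (-73 + 10)*(841/225) = -63*841/225 = -5887/25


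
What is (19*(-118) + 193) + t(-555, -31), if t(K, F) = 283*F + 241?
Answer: -10581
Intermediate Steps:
t(K, F) = 241 + 283*F
(19*(-118) + 193) + t(-555, -31) = (19*(-118) + 193) + (241 + 283*(-31)) = (-2242 + 193) + (241 - 8773) = -2049 - 8532 = -10581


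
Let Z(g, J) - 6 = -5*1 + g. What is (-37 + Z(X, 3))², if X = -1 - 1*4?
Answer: 1681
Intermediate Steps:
X = -5 (X = -1 - 4 = -5)
Z(g, J) = 1 + g (Z(g, J) = 6 + (-5*1 + g) = 6 + (-5 + g) = 1 + g)
(-37 + Z(X, 3))² = (-37 + (1 - 5))² = (-37 - 4)² = (-41)² = 1681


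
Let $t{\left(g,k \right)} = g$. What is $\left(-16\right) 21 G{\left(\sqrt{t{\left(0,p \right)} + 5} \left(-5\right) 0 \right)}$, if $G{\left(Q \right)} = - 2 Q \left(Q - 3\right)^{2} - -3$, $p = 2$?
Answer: $-1008$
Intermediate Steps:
$G{\left(Q \right)} = 3 - 2 Q \left(-3 + Q\right)^{2}$ ($G{\left(Q \right)} = - 2 Q \left(-3 + Q\right)^{2} + 3 = 3 - 2 Q \left(-3 + Q\right)^{2}$)
$\left(-16\right) 21 G{\left(\sqrt{t{\left(0,p \right)} + 5} \left(-5\right) 0 \right)} = \left(-16\right) 21 \left(3 - 2 \sqrt{0 + 5} \left(-5\right) 0 \left(-3 + \sqrt{0 + 5} \left(-5\right) 0\right)^{2}\right) = - 336 \left(3 - 2 \sqrt{5} \left(-5\right) 0 \left(-3 + \sqrt{5} \left(-5\right) 0\right)^{2}\right) = - 336 \left(3 - 2 - 5 \sqrt{5} \cdot 0 \left(-3 + - 5 \sqrt{5} \cdot 0\right)^{2}\right) = - 336 \left(3 - 0 \left(-3 + 0\right)^{2}\right) = - 336 \left(3 - 0 \left(-3\right)^{2}\right) = - 336 \left(3 - 0 \cdot 9\right) = - 336 \left(3 + 0\right) = \left(-336\right) 3 = -1008$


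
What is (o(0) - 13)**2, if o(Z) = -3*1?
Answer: 256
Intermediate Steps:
o(Z) = -3
(o(0) - 13)**2 = (-3 - 13)**2 = (-16)**2 = 256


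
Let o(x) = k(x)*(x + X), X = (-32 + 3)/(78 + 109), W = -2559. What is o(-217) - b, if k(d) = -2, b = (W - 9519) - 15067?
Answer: 5157331/187 ≈ 27579.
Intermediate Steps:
b = -27145 (b = (-2559 - 9519) - 15067 = -12078 - 15067 = -27145)
X = -29/187 ≈ -0.15508
o(x) = 58/187 - 2*x (o(x) = -2*(x - 29/187) = -2*(-29/187 + x) = 58/187 - 2*x)
o(-217) - b = (58/187 - 2*(-217)) - 1*(-27145) = (58/187 + 434) + 27145 = 81216/187 + 27145 = 5157331/187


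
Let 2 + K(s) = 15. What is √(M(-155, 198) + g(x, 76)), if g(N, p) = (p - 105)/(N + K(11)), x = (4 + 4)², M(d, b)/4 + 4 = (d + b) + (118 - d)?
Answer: √7397159/77 ≈ 35.322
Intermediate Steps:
K(s) = 13 (K(s) = -2 + 15 = 13)
M(d, b) = 456 + 4*b (M(d, b) = -16 + 4*((d + b) + (118 - d)) = -16 + 4*((b + d) + (118 - d)) = -16 + 4*(118 + b) = -16 + (472 + 4*b) = 456 + 4*b)
x = 64 (x = 8² = 64)
g(N, p) = (-105 + p)/(13 + N) (g(N, p) = (p - 105)/(N + 13) = (-105 + p)/(13 + N))
√(M(-155, 198) + g(x, 76)) = √((456 + 4*198) + (-105 + 76)/(13 + 64)) = √((456 + 792) - 29/77) = √(1248 + (1/77)*(-29)) = √(1248 - 29/77) = √(96067/77) = √7397159/77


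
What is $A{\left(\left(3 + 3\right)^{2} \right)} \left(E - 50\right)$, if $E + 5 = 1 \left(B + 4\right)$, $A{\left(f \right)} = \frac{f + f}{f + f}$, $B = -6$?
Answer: $-57$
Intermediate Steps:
$A{\left(f \right)} = 1$ ($A{\left(f \right)} = \frac{2 f}{2 f} = 2 f \frac{1}{2 f} = 1$)
$E = -7$ ($E = -5 + 1 \left(-6 + 4\right) = -5 + 1 \left(-2\right) = -5 - 2 = -7$)
$A{\left(\left(3 + 3\right)^{2} \right)} \left(E - 50\right) = 1 \left(-7 - 50\right) = 1 \left(-57\right) = -57$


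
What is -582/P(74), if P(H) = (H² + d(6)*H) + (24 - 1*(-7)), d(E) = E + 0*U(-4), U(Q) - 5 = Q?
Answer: -582/5951 ≈ -0.097799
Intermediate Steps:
U(Q) = 5 + Q
d(E) = E (d(E) = E + 0*(5 - 4) = E + 0*1 = E + 0 = E)
P(H) = 31 + H² + 6*H (P(H) = (H² + 6*H) + (24 - 1*(-7)) = (H² + 6*H) + (24 + 7) = (H² + 6*H) + 31 = 31 + H² + 6*H)
-582/P(74) = -582/(31 + 74² + 6*74) = -582/(31 + 5476 + 444) = -582/5951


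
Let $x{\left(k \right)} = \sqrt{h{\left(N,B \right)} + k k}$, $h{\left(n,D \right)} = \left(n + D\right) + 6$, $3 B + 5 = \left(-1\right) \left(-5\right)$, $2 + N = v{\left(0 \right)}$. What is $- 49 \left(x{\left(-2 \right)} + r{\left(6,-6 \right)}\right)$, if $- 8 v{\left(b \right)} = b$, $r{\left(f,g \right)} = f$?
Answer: $-294 - 98 \sqrt{2} \approx -432.59$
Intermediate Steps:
$v{\left(b \right)} = - \frac{b}{8}$
$N = -2$ ($N = -2 - 0 = -2 + 0 = -2$)
$B = 0$ ($B = - \frac{5}{3} + \frac{\left(-1\right) \left(-5\right)}{3} = - \frac{5}{3} + \frac{1}{3} \cdot 5 = - \frac{5}{3} + \frac{5}{3} = 0$)
$h{\left(n,D \right)} = 6 + D + n$ ($h{\left(n,D \right)} = \left(D + n\right) + 6 = 6 + D + n$)
$x{\left(k \right)} = \sqrt{4 + k^{2}}$ ($x{\left(k \right)} = \sqrt{\left(6 + 0 - 2\right) + k k} = \sqrt{4 + k^{2}}$)
$- 49 \left(x{\left(-2 \right)} + r{\left(6,-6 \right)}\right) = - 49 \left(\sqrt{4 + \left(-2\right)^{2}} + 6\right) = - 49 \left(\sqrt{4 + 4} + 6\right) = - 49 \left(\sqrt{8} + 6\right) = - 49 \left(2 \sqrt{2} + 6\right) = - 49 \left(6 + 2 \sqrt{2}\right) = -294 - 98 \sqrt{2}$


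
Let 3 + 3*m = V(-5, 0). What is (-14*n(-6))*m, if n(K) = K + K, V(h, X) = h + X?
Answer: -448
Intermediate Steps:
V(h, X) = X + h
n(K) = 2*K
m = -8/3 (m = -1 + (0 - 5)/3 = -1 + (⅓)*(-5) = -1 - 5/3 = -8/3 ≈ -2.6667)
(-14*n(-6))*m = -28*(-6)*(-8/3) = -14*(-12)*(-8/3) = 168*(-8/3) = -448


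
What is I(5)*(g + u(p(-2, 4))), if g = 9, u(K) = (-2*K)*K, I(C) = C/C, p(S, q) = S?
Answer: 1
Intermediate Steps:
I(C) = 1
u(K) = -2*K²
I(5)*(g + u(p(-2, 4))) = 1*(9 - 2*(-2)²) = 1*(9 - 2*4) = 1*(9 - 8) = 1*1 = 1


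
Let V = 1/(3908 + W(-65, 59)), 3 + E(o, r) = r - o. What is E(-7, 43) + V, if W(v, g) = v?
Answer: 180622/3843 ≈ 47.000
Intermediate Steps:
E(o, r) = -3 + r - o (E(o, r) = -3 + (r - o) = -3 + r - o)
V = 1/3843 (V = 1/(3908 - 65) = 1/3843 ≈ 0.00026021)
E(-7, 43) + V = (-3 + 43 - 1*(-7)) + 1/3843 = (-3 + 43 + 7) + 1/3843 = 47 + 1/3843 = 180622/3843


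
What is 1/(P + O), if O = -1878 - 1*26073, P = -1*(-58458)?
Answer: 1/30507 ≈ 3.2779e-5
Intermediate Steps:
P = 58458
O = -27951 (O = -1878 - 26073 = -27951)
1/(P + O) = 1/(58458 - 27951) = 1/30507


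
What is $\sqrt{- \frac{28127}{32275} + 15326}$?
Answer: $\frac{\sqrt{638552513193}}{6455} \approx 123.79$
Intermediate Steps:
$\sqrt{- \frac{28127}{32275} + 15326} = \sqrt{\frac{494618523}{32275}} = \frac{\sqrt{638552513193}}{6455}$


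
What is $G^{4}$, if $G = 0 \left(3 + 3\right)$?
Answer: $0$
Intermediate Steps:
$G = 0$ ($G = 0 \cdot 6 = 0$)
$G^{4} = 0^{4} = 0$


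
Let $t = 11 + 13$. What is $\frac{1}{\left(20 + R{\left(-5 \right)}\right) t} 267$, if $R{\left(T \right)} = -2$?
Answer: $\frac{89}{144} \approx 0.61806$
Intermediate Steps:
$t = 24$
$\frac{1}{\left(20 + R{\left(-5 \right)}\right) t} 267 = \frac{1}{\left(20 - 2\right) 24} \cdot 267 = \frac{1}{18 \cdot 24} \cdot 267 = \frac{1}{432} \cdot 267 = \frac{89}{144}$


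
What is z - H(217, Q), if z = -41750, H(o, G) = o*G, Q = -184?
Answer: -1822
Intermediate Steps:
H(o, G) = G*o
z - H(217, Q) = -41750 - (-184)*217 = -41750 - 1*(-39928) = -41750 + 39928 = -1822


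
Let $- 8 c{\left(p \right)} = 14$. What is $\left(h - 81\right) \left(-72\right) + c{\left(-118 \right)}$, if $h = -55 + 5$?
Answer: $\frac{37721}{4} \approx 9430.3$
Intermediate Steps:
$c{\left(p \right)} = - \frac{7}{4}$ ($c{\left(p \right)} = \left(- \frac{1}{8}\right) 14 = - \frac{7}{4}$)
$h = -50$
$\left(h - 81\right) \left(-72\right) + c{\left(-118 \right)} = \left(-50 - 81\right) \left(-72\right) - \frac{7}{4} = \left(-131\right) \left(-72\right) - \frac{7}{4} = 9432 - \frac{7}{4} = \frac{37721}{4}$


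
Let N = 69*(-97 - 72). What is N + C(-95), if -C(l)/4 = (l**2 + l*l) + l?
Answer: -83481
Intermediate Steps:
C(l) = -8*l**2 - 4*l (C(l) = -4*((l**2 + l*l) + l) = -4*((l**2 + l**2) + l) = -4*(2*l**2 + l) = -4*(l + 2*l**2) = -8*l**2 - 4*l)
N = -11661 (N = 69*(-169) = -11661)
N + C(-95) = -11661 - 4*(-95)*(1 + 2*(-95)) = -11661 - 4*(-95)*(1 - 190) = -11661 - 4*(-95)*(-189) = -11661 - 71820 = -83481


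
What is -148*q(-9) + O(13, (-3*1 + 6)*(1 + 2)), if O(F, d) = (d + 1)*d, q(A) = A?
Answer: 1422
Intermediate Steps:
O(F, d) = d*(1 + d) (O(F, d) = (1 + d)*d = d*(1 + d))
-148*q(-9) + O(13, (-3*1 + 6)*(1 + 2)) = -148*(-9) + ((-3*1 + 6)*(1 + 2))*(1 + (-3*1 + 6)*(1 + 2)) = 1332 + ((-3 + 6)*3)*(1 + (-3 + 6)*3) = 1332 + (3*3)*(1 + 3*3) = 1332 + 9*(1 + 9) = 1332 + 9*10 = 1332 + 90 = 1422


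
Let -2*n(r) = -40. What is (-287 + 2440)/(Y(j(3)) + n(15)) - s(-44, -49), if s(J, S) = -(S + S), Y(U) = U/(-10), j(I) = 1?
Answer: 2028/199 ≈ 10.191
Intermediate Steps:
Y(U) = -U/10 (Y(U) = U*(-⅒) = -U/10)
n(r) = 20 (n(r) = -½*(-40) = 20)
s(J, S) = -2*S
(-287 + 2440)/(Y(j(3)) + n(15)) - s(-44, -49) = (-287 + 2440)/(-⅒*1 + 20) - (-2)*(-49) = 2153/(-⅒ + 20) - 1*98 = 2153/(199/10) - 98 = 2153*(10/199) - 98 = 21530/199 - 98 = 2028/199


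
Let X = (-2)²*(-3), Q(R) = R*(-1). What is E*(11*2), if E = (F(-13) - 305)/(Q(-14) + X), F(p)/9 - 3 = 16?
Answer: -1474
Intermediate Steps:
F(p) = 171 (F(p) = 27 + 9*16 = 27 + 144 = 171)
Q(R) = -R
X = -12 (X = 4*(-3) = -12)
E = -67 (E = (171 - 305)/(-1*(-14) - 12) = -134/(14 - 12) = -134/2 = -134*½ = -67)
E*(11*2) = -737*2 = -67*22 = -1474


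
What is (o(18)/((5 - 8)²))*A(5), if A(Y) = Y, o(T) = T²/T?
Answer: 10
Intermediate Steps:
o(T) = T
(o(18)/((5 - 8)²))*A(5) = (18/((5 - 8)²))*5 = (18/((-3)²))*5 = (18/9)*5 = (18*(⅑))*5 = 2*5 = 10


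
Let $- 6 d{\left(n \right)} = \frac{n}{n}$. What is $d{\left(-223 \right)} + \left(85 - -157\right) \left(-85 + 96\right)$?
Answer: $\frac{15971}{6} \approx 2661.8$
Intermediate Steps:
$d{\left(n \right)} = - \frac{1}{6}$ ($d{\left(n \right)} = - \frac{n \frac{1}{n}}{6} = \left(- \frac{1}{6}\right) 1 = - \frac{1}{6}$)
$d{\left(-223 \right)} + \left(85 - -157\right) \left(-85 + 96\right) = - \frac{1}{6} + \left(85 - -157\right) \left(-85 + 96\right) = - \frac{1}{6} + \left(85 + 157\right) 11 = - \frac{1}{6} + 242 \cdot 11 = - \frac{1}{6} + 2662 = \frac{15971}{6}$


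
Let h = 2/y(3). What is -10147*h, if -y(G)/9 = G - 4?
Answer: -20294/9 ≈ -2254.9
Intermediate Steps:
y(G) = 36 - 9*G (y(G) = -9*(G - 4) = -9*(-4 + G) = 36 - 9*G)
h = 2/9 (h = 2/(36 - 9*3) = 2/(36 - 27) = 2/9 ≈ 0.22222)
-10147*h = -10147*2/9 = -20294/9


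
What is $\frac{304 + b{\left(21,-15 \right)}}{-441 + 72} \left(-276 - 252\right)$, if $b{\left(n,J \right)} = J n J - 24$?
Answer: $\frac{880880}{123} \approx 7161.6$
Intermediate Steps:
$b{\left(n,J \right)} = -24 + n J^{2}$ ($b{\left(n,J \right)} = n J^{2} - 24 = -24 + n J^{2}$)
$\frac{304 + b{\left(21,-15 \right)}}{-441 + 72} \left(-276 - 252\right) = \frac{304 - \left(24 - 21 \left(-15\right)^{2}\right)}{-441 + 72} \left(-276 - 252\right) = \frac{304 + \left(-24 + 21 \cdot 225\right)}{-369} \left(-528\right) = \left(304 + \left(-24 + 4725\right)\right) \left(- \frac{1}{369}\right) \left(-528\right) = \left(304 + 4701\right) \left(- \frac{1}{369}\right) \left(-528\right) = 5005 \left(- \frac{1}{369}\right) \left(-528\right) = \left(- \frac{5005}{369}\right) \left(-528\right) = \frac{880880}{123}$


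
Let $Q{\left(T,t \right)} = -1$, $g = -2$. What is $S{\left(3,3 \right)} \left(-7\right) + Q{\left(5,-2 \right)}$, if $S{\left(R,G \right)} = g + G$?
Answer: $-8$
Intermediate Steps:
$S{\left(R,G \right)} = -2 + G$
$S{\left(3,3 \right)} \left(-7\right) + Q{\left(5,-2 \right)} = \left(-2 + 3\right) \left(-7\right) - 1 = 1 \left(-7\right) - 1 = -7 - 1 = -8$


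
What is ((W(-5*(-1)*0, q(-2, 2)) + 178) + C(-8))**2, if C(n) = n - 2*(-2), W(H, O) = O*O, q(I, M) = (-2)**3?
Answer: 56644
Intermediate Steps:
q(I, M) = -8
W(H, O) = O**2
C(n) = 4 + n (C(n) = n + 4 = 4 + n)
((W(-5*(-1)*0, q(-2, 2)) + 178) + C(-8))**2 = (((-8)**2 + 178) + (4 - 8))**2 = ((64 + 178) - 4)**2 = (242 - 4)**2 = 238**2 = 56644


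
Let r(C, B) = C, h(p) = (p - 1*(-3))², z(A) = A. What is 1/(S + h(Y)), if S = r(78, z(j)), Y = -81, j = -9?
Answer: 1/6162 ≈ 0.00016229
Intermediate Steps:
h(p) = (3 + p)² (h(p) = (p + 3)² = (3 + p)²)
S = 78
1/(S + h(Y)) = 1/(78 + (3 - 81)²) = 1/(78 + (-78)²) = 1/(78 + 6084) = 1/6162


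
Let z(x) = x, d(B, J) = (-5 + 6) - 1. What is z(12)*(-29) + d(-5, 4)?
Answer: -348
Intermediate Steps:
d(B, J) = 0 (d(B, J) = 1 - 1 = 0)
z(12)*(-29) + d(-5, 4) = 12*(-29) + 0 = -348 + 0 = -348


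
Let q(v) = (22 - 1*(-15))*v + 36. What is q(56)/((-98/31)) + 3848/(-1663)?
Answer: -54525414/81487 ≈ -669.13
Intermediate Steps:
q(v) = 36 + 37*v (q(v) = (22 + 15)*v + 36 = 37*v + 36 = 36 + 37*v)
q(56)/((-98/31)) + 3848/(-1663) = (36 + 37*56)/((-98/31)) + 3848/(-1663) = (36 + 2072)/(((1/31)*(-98))) + 3848*(-1/1663) = 2108/(-98/31) - 3848/1663 = 2108*(-31/98) - 3848/1663 = -32674/49 - 3848/1663 = -54525414/81487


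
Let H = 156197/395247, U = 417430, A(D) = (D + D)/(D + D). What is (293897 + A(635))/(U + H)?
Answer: 116162302806/164988111407 ≈ 0.70406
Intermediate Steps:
A(D) = 1 (A(D) = (2*D)/((2*D)) = (2*D)*(1/(2*D)) = 1)
H = 156197/395247 (H = 156197*(1/395247) = 156197/395247 ≈ 0.39519)
(293897 + A(635))/(U + H) = (293897 + 1)/(417430 + 156197/395247) = 293898/(164988111407/395247) = 293898*(395247/164988111407) = 116162302806/164988111407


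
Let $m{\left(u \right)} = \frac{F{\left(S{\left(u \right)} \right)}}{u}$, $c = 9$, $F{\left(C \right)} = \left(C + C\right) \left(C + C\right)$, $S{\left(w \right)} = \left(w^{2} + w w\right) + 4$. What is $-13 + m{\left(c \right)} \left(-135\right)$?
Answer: $-1653373$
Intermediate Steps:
$S{\left(w \right)} = 4 + 2 w^{2}$ ($S{\left(w \right)} = \left(w^{2} + w^{2}\right) + 4 = 2 w^{2} + 4 = 4 + 2 w^{2}$)
$F{\left(C \right)} = 4 C^{2}$ ($F{\left(C \right)} = 2 C 2 C = 4 C^{2}$)
$m{\left(u \right)} = \frac{4 \left(4 + 2 u^{2}\right)^{2}}{u}$
$-13 + m{\left(c \right)} \left(-135\right) = -13 + \frac{16 \left(2 + 9^{2}\right)^{2}}{9} \left(-135\right) = -13 + 16 \cdot \frac{1}{9} \left(2 + 81\right)^{2} \left(-135\right) = -13 + 16 \cdot \frac{1}{9} \cdot 83^{2} \left(-135\right) = -13 + 16 \cdot \frac{1}{9} \cdot 6889 \left(-135\right) = -13 + \frac{110224}{9} \left(-135\right) = -13 - 1653360 = -1653373$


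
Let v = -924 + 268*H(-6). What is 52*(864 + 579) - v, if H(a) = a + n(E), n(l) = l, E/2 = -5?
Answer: 80248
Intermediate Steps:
E = -10 (E = 2*(-5) = -10)
H(a) = -10 + a (H(a) = a - 10 = -10 + a)
v = -5212 (v = -924 + 268*(-10 - 6) = -924 + 268*(-16) = -924 - 4288 = -5212)
52*(864 + 579) - v = 52*(864 + 579) - 1*(-5212) = 52*1443 + 5212 = 75036 + 5212 = 80248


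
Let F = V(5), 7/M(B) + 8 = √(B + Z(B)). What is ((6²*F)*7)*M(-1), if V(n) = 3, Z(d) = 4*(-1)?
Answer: -14112/23 - 1764*I*√5/23 ≈ -613.57 - 171.5*I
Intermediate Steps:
Z(d) = -4
M(B) = 7/(-8 + √(-4 + B)) (M(B) = 7/(-8 + √(B - 4)) = 7/(-8 + √(-4 + B)))
F = 3
((6²*F)*7)*M(-1) = ((6²*3)*7)*(7/(-8 + √(-4 - 1))) = ((36*3)*7)*(7/(-8 + √(-5))) = (108*7)*(7/(-8 + I*√5)) = 756*(7/(-8 + I*√5)) = 5292/(-8 + I*√5)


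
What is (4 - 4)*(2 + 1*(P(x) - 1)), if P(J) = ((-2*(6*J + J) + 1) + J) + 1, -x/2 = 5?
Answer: 0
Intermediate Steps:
x = -10 (x = -2*5 = -10)
P(J) = 2 - 13*J (P(J) = ((-14*J + 1) + J) + 1 = ((1 - 14*J) + J) + 1 = (1 - 13*J) + 1 = 2 - 13*J)
(4 - 4)*(2 + 1*(P(x) - 1)) = (4 - 4)*(2 + 1*((2 - 13*(-10)) - 1)) = 0*(2 + 1*((2 + 130) - 1)) = 0*(2 + 1*(132 - 1)) = 0*(2 + 1*131) = 0*(2 + 131) = 0*133 = 0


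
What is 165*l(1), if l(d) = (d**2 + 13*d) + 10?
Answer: 3960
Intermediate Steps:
l(d) = 10 + d**2 + 13*d
165*l(1) = 165*(10 + 1**2 + 13*1) = 165*(10 + 1 + 13) = 165*24 = 3960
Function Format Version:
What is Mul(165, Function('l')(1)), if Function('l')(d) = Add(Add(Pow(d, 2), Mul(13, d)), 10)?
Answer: 3960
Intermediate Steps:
Function('l')(d) = Add(10, Pow(d, 2), Mul(13, d))
Mul(165, Function('l')(1)) = Mul(165, Add(10, Pow(1, 2), Mul(13, 1))) = Mul(165, Add(10, 1, 13)) = Mul(165, 24) = 3960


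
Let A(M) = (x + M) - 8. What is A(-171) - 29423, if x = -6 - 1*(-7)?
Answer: -29601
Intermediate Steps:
x = 1 (x = -6 + 7 = 1)
A(M) = -7 + M (A(M) = (1 + M) - 8 = -7 + M)
A(-171) - 29423 = (-7 - 171) - 29423 = -178 - 29423 = -29601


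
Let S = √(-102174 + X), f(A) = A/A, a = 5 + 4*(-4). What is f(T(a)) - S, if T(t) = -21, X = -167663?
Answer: 1 - I*√269837 ≈ 1.0 - 519.46*I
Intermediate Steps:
a = -11 (a = 5 - 16 = -11)
f(A) = 1
S = I*√269837 (S = √(-102174 - 167663) = √(-269837) = I*√269837 ≈ 519.46*I)
f(T(a)) - S = 1 - I*√269837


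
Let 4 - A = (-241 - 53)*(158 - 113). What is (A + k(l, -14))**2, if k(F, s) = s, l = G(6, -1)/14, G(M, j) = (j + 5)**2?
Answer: 174768400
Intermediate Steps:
G(M, j) = (5 + j)**2
l = 8/7 (l = (5 - 1)**2/14 = 4**2*(1/14) = 16*(1/14) = 8/7 ≈ 1.1429)
A = 13234 (A = 4 - (-241 - 53)*(158 - 113) = 4 - (-294)*45 = 4 - 1*(-13230) = 4 + 13230 = 13234)
(A + k(l, -14))**2 = (13234 - 14)**2 = 13220**2 = 174768400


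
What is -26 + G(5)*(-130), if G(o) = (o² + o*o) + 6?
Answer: -7306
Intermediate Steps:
G(o) = 6 + 2*o² (G(o) = (o² + o²) + 6 = 2*o² + 6 = 6 + 2*o²)
-26 + G(5)*(-130) = -26 + (6 + 2*5²)*(-130) = -26 + (6 + 2*25)*(-130) = -26 + (6 + 50)*(-130) = -26 + 56*(-130) = -26 - 7280 = -7306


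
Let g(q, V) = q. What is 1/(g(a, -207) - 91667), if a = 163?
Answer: -1/91504 ≈ -1.0928e-5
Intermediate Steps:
1/(g(a, -207) - 91667) = 1/(163 - 91667) = 1/(-91504) = -1/91504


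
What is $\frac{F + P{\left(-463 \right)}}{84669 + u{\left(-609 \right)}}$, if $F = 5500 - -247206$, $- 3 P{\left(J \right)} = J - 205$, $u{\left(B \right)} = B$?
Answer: $\frac{379393}{126090} \approx 3.0089$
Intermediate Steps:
$P{\left(J \right)} = \frac{205}{3} - \frac{J}{3}$ ($P{\left(J \right)} = - \frac{J - 205}{3} = - \frac{-205 + J}{3} = \frac{205}{3} - \frac{J}{3}$)
$F = 252706$ ($F = 5500 + 247206 = 252706$)
$\frac{F + P{\left(-463 \right)}}{84669 + u{\left(-609 \right)}} = \frac{252706 + \left(\frac{205}{3} - - \frac{463}{3}\right)}{84669 - 609} = \frac{252706 + \left(\frac{205}{3} + \frac{463}{3}\right)}{84060} = \left(252706 + \frac{668}{3}\right) \frac{1}{84060} = \frac{758786}{3} \cdot \frac{1}{84060} = \frac{379393}{126090}$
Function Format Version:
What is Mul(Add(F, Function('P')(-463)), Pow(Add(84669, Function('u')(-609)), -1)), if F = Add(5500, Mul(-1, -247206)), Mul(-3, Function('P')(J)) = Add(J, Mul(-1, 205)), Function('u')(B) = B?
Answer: Rational(379393, 126090) ≈ 3.0089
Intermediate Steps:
Function('P')(J) = Add(Rational(205, 3), Mul(Rational(-1, 3), J)) (Function('P')(J) = Mul(Rational(-1, 3), Add(J, Mul(-1, 205))) = Mul(Rational(-1, 3), Add(J, -205)) = Mul(Rational(-1, 3), Add(-205, J)) = Add(Rational(205, 3), Mul(Rational(-1, 3), J)))
F = 252706 (F = Add(5500, 247206) = 252706)
Mul(Add(F, Function('P')(-463)), Pow(Add(84669, Function('u')(-609)), -1)) = Mul(Add(252706, Add(Rational(205, 3), Mul(Rational(-1, 3), -463))), Pow(Add(84669, -609), -1)) = Mul(Add(252706, Add(Rational(205, 3), Rational(463, 3))), Pow(84060, -1)) = Mul(Add(252706, Rational(668, 3)), Rational(1, 84060)) = Mul(Rational(758786, 3), Rational(1, 84060)) = Rational(379393, 126090)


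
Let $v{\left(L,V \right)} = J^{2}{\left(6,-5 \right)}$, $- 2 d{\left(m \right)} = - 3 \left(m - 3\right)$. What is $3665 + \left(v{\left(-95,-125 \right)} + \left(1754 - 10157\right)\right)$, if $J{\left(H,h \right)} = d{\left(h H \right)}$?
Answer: $- \frac{9151}{4} \approx -2287.8$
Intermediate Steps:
$d{\left(m \right)} = - \frac{9}{2} + \frac{3 m}{2}$ ($d{\left(m \right)} = - \frac{\left(-3\right) \left(m - 3\right)}{2} = - \frac{\left(-3\right) \left(-3 + m\right)}{2} = - \frac{9 - 3 m}{2} = - \frac{9}{2} + \frac{3 m}{2}$)
$J{\left(H,h \right)} = - \frac{9}{2} + \frac{3 H h}{2}$ ($J{\left(H,h \right)} = - \frac{9}{2} + \frac{3 h H}{2} = - \frac{9}{2} + \frac{3 H h}{2}$)
$v{\left(L,V \right)} = \frac{9801}{4}$ ($v{\left(L,V \right)} = \left(- \frac{9}{2} + \frac{3}{2} \cdot 6 \left(-5\right)\right)^{2} = \left(- \frac{9}{2} - 45\right)^{2} = \left(- \frac{99}{2}\right)^{2} = \frac{9801}{4}$)
$3665 + \left(v{\left(-95,-125 \right)} + \left(1754 - 10157\right)\right) = 3665 + \left(\frac{9801}{4} + \left(1754 - 10157\right)\right) = 3665 + \left(\frac{9801}{4} - 8403\right) = 3665 - \frac{23811}{4} = - \frac{9151}{4}$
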